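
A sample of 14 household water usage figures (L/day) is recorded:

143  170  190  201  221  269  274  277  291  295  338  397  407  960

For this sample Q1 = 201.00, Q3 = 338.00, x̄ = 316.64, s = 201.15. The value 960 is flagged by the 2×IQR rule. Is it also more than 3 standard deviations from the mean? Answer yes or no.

yes

z = (960 − 316.64) / 201.15 = 3.20.
|z| = 3.20 > 3.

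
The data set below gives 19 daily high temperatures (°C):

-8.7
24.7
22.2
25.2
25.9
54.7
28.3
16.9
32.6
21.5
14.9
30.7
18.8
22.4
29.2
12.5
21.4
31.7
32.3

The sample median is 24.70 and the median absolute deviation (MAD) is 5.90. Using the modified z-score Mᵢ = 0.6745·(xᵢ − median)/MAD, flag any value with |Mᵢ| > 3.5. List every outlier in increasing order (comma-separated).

-8.7

|Mᵢ| > 3.5 ⇔ |xᵢ − 24.70| > 3.5·5.90/0.6745 = 30.62.
So outliers lie outside [-5.92, 55.32].
-8.7: M = -3.82 → outlier.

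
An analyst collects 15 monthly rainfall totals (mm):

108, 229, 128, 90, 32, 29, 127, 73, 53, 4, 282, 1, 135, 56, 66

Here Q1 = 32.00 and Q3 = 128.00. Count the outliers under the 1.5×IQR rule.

IQR = 96.00; fences at 32.00 − 144.00 = -112.00 and 128.00 + 144.00 = 272.00.
Outside the cutoffs: 282.

1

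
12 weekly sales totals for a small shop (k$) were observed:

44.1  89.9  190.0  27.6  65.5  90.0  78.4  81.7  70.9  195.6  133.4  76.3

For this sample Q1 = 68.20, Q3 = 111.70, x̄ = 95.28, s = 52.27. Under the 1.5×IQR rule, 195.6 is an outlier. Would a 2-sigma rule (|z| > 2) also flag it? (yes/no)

no

z = (195.6 − 95.28) / 52.27 = 1.92.
|z| = 1.92 ≤ 2.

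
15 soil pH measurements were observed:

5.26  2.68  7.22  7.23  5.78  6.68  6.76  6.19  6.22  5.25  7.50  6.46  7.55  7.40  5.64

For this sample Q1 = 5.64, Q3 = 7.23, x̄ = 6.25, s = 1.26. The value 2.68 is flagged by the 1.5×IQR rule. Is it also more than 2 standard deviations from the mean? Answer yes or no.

yes

z = (2.68 − 6.25) / 1.26 = -2.83.
|z| = 2.83 > 2.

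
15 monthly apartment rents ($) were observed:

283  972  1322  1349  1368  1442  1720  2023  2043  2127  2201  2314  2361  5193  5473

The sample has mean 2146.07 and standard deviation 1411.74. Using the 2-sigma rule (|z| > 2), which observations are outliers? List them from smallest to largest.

5193, 5473

Cutoffs at x̄ ± 2s: 2146.07 ± 2·1411.74 = [-677.41, 4969.55].
5193: z = 2.16, |z| > 2 → outlier.
5473: z = 2.36, |z| > 2 → outlier.
Every other value lies within [-677.41, 4969.55].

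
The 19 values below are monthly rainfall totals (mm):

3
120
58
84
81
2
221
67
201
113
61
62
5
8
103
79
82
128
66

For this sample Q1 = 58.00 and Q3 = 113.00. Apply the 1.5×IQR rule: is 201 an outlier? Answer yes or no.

IQR = Q3 − Q1 = 113.00 − 58.00 = 55.00.
Lower fence = Q1 − 1.5·IQR = 58.00 − 82.50 = -24.50.
Upper fence = Q3 + 1.5·IQR = 113.00 + 82.50 = 195.50.
201 lies above the upper fence.

yes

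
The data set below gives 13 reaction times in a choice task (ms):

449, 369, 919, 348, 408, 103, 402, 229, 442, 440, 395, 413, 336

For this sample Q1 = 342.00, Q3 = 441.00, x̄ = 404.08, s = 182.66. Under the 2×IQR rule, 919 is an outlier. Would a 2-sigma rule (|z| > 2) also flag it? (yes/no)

z = (919 − 404.08) / 182.66 = 2.82.
|z| = 2.82 > 2.

yes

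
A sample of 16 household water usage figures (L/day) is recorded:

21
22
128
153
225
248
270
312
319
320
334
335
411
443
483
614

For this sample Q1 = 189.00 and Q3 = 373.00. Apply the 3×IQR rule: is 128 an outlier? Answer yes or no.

no

IQR = Q3 − Q1 = 373.00 − 189.00 = 184.00.
Lower fence = Q1 − 3·IQR = 189.00 − 552.00 = -363.00.
Upper fence = Q3 + 3·IQR = 373.00 + 552.00 = 925.00.
128 lies within [-363.00, 925.00].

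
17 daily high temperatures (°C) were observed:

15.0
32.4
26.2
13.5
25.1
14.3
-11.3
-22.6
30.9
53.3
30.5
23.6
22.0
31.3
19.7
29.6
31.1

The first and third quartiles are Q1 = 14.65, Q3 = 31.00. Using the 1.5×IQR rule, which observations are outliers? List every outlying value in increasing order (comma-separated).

IQR = Q3 − Q1 = 31.00 − 14.65 = 16.35.
Lower fence = Q1 − 1.5·IQR = 14.65 − 24.525 = -9.875.
Upper fence = Q3 + 1.5·IQR = 31.00 + 24.525 = 55.525.
-22.6 < -9.875 → outlier.
-11.3 < -9.875 → outlier.
All remaining values lie within [-9.875, 55.525].

-22.6, -11.3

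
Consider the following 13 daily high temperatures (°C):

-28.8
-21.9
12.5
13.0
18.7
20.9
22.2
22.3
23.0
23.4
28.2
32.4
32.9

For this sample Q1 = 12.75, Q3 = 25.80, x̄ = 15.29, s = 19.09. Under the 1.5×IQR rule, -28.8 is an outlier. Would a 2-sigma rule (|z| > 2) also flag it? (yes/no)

z = (-28.8 − 15.29) / 19.09 = -2.31.
|z| = 2.31 > 2.

yes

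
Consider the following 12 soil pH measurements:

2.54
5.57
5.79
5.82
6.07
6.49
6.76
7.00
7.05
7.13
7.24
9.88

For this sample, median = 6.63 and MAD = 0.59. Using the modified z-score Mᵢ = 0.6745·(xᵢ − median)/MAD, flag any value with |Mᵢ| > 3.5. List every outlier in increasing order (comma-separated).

|Mᵢ| > 3.5 ⇔ |xᵢ − 6.63| > 3.5·0.59/0.6745 = 3.06.
So outliers lie outside [3.57, 9.69].
2.54: M = -4.68 → outlier.
9.88: M = 3.72 → outlier.

2.54, 9.88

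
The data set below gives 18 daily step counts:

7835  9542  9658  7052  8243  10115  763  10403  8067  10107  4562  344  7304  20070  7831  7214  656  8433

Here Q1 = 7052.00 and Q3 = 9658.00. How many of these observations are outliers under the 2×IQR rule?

IQR = 2606.00; fences at 7052.00 − 5212.00 = 1840.00 and 9658.00 + 5212.00 = 14870.00.
Outside the cutoffs: 344, 656, 763, 20070.

4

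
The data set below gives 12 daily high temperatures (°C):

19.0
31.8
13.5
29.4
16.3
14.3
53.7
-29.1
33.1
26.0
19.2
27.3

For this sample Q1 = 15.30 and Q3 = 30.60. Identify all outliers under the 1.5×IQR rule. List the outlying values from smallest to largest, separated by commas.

IQR = Q3 − Q1 = 30.60 − 15.30 = 15.30.
Lower fence = Q1 − 1.5·IQR = 15.30 − 22.95 = -7.65.
Upper fence = Q3 + 1.5·IQR = 30.60 + 22.95 = 53.55.
-29.1 < -7.65 → outlier.
53.7 > 53.55 → outlier.
All remaining values lie within [-7.65, 53.55].

-29.1, 53.7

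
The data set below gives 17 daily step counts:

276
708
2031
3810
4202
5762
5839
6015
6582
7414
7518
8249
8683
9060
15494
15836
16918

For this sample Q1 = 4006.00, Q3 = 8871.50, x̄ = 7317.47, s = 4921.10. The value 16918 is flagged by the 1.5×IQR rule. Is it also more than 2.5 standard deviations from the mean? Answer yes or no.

z = (16918 − 7317.47) / 4921.10 = 1.95.
|z| = 1.95 ≤ 2.5.

no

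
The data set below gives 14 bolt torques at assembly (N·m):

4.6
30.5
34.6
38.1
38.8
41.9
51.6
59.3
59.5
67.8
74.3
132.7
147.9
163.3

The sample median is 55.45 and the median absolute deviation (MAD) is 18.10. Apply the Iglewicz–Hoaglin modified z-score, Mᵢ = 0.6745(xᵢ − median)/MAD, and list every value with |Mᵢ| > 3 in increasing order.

|Mᵢ| > 3 ⇔ |xᵢ − 55.45| > 3·18.10/0.6745 = 80.50.
So outliers lie outside [-25.05, 135.95].
147.9: M = 3.45 → outlier.
163.3: M = 4.02 → outlier.

147.9, 163.3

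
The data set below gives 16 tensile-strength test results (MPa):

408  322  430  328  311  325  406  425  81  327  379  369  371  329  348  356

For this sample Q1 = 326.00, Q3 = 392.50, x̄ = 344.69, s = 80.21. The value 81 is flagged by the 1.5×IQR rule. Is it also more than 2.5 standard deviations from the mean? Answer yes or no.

yes

z = (81 − 344.69) / 80.21 = -3.29.
|z| = 3.29 > 2.5.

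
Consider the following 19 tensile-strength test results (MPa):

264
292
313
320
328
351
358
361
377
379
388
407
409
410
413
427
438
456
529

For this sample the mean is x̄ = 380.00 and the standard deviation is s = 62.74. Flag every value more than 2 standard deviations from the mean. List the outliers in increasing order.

Cutoffs at x̄ ± 2s: 380.00 ± 2·62.74 = [254.52, 505.48].
529: z = 2.37, |z| > 2 → outlier.
Every other value lies within [254.52, 505.48].

529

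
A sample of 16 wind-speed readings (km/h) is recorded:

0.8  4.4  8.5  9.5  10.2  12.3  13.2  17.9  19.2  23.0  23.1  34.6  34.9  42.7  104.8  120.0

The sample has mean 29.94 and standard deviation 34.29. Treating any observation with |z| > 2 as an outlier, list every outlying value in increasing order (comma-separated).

Cutoffs at x̄ ± 2s: 29.94 ± 2·34.29 = [-38.64, 98.52].
104.8: z = 2.18, |z| > 2 → outlier.
120.0: z = 2.63, |z| > 2 → outlier.
Every other value lies within [-38.64, 98.52].

104.8, 120.0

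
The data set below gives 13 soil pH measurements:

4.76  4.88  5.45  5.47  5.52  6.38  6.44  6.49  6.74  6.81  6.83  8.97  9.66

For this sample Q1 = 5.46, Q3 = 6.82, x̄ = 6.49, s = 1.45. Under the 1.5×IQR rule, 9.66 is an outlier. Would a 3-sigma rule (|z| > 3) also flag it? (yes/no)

no

z = (9.66 − 6.49) / 1.45 = 2.19.
|z| = 2.19 ≤ 3.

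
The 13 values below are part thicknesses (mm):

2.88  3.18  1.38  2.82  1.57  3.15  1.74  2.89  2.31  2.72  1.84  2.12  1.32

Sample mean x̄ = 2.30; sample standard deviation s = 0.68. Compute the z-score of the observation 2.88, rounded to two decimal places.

0.85

z = (2.88 − 2.30) / 0.68 = 0.85.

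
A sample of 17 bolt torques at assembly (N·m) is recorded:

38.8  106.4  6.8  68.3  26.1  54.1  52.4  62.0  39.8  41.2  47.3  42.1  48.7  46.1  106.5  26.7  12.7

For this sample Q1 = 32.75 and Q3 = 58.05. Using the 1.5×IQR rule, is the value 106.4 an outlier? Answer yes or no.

IQR = Q3 − Q1 = 58.05 − 32.75 = 25.30.
Lower fence = Q1 − 1.5·IQR = 32.75 − 37.95 = -5.20.
Upper fence = Q3 + 1.5·IQR = 58.05 + 37.95 = 96.00.
106.4 lies above the upper fence.

yes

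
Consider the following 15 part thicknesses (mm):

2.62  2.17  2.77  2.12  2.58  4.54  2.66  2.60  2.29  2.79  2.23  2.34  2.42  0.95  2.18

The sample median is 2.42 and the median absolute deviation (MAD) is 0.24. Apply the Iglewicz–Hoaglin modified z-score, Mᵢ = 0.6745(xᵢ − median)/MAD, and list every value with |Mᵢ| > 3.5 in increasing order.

|Mᵢ| > 3.5 ⇔ |xᵢ − 2.42| > 3.5·0.24/0.6745 = 1.25.
So outliers lie outside [1.17, 3.67].
0.95: M = -4.13 → outlier.
4.54: M = 5.96 → outlier.

0.95, 4.54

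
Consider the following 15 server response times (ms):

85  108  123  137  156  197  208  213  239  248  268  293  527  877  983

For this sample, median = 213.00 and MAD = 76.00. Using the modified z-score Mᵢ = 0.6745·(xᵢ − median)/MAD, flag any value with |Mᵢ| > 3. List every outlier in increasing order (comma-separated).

877, 983

|Mᵢ| > 3 ⇔ |xᵢ − 213.00| > 3·76.00/0.6745 = 338.03.
So outliers lie outside [-125.03, 551.03].
877: M = 5.89 → outlier.
983: M = 6.83 → outlier.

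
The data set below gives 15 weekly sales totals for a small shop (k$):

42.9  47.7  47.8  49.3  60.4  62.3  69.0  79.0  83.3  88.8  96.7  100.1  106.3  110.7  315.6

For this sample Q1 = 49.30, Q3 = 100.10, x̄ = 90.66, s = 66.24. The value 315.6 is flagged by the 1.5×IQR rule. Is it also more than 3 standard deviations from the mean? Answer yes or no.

z = (315.6 − 90.66) / 66.24 = 3.40.
|z| = 3.40 > 3.

yes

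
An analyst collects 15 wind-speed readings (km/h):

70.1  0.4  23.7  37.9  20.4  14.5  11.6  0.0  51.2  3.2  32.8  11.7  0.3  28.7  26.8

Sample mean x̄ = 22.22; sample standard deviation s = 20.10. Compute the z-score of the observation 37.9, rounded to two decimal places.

0.78

z = (37.9 − 22.22) / 20.10 = 0.78.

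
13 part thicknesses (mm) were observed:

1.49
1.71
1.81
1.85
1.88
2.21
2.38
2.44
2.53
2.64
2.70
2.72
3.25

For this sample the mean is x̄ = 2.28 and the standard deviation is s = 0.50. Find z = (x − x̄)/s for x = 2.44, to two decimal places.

z = (2.44 − 2.28) / 0.50 = 0.32.

0.32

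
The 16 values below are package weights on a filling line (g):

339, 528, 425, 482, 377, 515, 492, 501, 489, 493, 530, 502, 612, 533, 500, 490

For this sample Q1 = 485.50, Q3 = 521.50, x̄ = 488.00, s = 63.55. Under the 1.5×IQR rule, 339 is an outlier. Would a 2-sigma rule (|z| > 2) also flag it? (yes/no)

z = (339 − 488.00) / 63.55 = -2.34.
|z| = 2.34 > 2.

yes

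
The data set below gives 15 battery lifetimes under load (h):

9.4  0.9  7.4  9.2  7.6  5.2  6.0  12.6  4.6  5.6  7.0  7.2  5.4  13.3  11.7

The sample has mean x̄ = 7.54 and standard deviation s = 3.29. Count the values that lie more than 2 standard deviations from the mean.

1

Cutoffs: x̄ ± 2s = [0.96, 14.12].
Outside the cutoffs: 0.9.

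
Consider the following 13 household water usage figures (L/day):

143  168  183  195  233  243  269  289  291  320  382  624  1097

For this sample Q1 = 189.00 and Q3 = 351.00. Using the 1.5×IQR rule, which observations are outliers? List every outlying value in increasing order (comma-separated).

624, 1097

IQR = Q3 − Q1 = 351.00 − 189.00 = 162.00.
Lower fence = Q1 − 1.5·IQR = 189.00 − 243.00 = -54.00.
Upper fence = Q3 + 1.5·IQR = 351.00 + 243.00 = 594.00.
624 > 594.00 → outlier.
1097 > 594.00 → outlier.
All remaining values lie within [-54.00, 594.00].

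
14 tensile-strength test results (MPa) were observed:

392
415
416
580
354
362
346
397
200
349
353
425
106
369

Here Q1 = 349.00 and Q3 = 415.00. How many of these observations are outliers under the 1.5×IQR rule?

3

IQR = 66.00; fences at 349.00 − 99.00 = 250.00 and 415.00 + 99.00 = 514.00.
Outside the cutoffs: 106, 200, 580.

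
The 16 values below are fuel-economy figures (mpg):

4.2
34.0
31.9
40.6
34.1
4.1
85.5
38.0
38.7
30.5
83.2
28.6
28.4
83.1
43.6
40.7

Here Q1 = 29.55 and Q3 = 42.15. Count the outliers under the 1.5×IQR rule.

5

IQR = 12.60; fences at 29.55 − 18.90 = 10.65 and 42.15 + 18.90 = 61.05.
Outside the cutoffs: 4.1, 4.2, 83.1, 83.2, 85.5.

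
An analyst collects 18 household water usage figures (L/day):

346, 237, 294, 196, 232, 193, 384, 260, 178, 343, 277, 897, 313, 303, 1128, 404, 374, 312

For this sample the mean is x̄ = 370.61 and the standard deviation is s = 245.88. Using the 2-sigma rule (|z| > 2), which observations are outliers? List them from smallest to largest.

897, 1128

Cutoffs at x̄ ± 2s: 370.61 ± 2·245.88 = [-121.15, 862.37].
897: z = 2.14, |z| > 2 → outlier.
1128: z = 3.08, |z| > 2 → outlier.
Every other value lies within [-121.15, 862.37].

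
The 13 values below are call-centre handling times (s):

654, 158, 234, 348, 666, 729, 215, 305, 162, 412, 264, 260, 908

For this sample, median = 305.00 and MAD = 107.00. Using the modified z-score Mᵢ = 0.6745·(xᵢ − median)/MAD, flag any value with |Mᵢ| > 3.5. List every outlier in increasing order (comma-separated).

|Mᵢ| > 3.5 ⇔ |xᵢ − 305.00| > 3.5·107.00/0.6745 = 555.23.
So outliers lie outside [-250.23, 860.23].
908: M = 3.80 → outlier.

908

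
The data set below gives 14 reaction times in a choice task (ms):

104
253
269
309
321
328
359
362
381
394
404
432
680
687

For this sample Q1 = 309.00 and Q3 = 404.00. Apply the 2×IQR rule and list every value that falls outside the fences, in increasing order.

104, 680, 687

IQR = Q3 − Q1 = 404.00 − 309.00 = 95.00.
Lower fence = Q1 − 2·IQR = 309.00 − 190.00 = 119.00.
Upper fence = Q3 + 2·IQR = 404.00 + 190.00 = 594.00.
104 < 119.00 → outlier.
680 > 594.00 → outlier.
687 > 594.00 → outlier.
All remaining values lie within [119.00, 594.00].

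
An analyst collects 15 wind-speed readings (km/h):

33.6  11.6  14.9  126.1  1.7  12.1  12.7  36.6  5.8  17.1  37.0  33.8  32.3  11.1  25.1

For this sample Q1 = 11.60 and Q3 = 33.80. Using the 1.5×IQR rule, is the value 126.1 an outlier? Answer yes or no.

IQR = Q3 − Q1 = 33.80 − 11.60 = 22.20.
Lower fence = Q1 − 1.5·IQR = 11.60 − 33.30 = -21.70.
Upper fence = Q3 + 1.5·IQR = 33.80 + 33.30 = 67.10.
126.1 lies above the upper fence.

yes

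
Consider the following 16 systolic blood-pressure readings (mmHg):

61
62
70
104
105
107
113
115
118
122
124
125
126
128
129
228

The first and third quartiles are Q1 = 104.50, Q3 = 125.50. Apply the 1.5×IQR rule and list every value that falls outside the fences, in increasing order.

IQR = Q3 − Q1 = 125.50 − 104.50 = 21.00.
Lower fence = Q1 − 1.5·IQR = 104.50 − 31.50 = 73.00.
Upper fence = Q3 + 1.5·IQR = 125.50 + 31.50 = 157.00.
61 < 73.00 → outlier.
62 < 73.00 → outlier.
70 < 73.00 → outlier.
228 > 157.00 → outlier.
All remaining values lie within [73.00, 157.00].

61, 62, 70, 228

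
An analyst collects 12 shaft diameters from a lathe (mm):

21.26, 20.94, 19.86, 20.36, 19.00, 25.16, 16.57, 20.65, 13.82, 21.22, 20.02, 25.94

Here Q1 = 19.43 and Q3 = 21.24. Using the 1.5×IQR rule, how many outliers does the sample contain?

IQR = 1.81; fences at 19.43 − 2.715 = 16.715 and 21.24 + 2.715 = 23.955.
Outside the cutoffs: 13.82, 16.57, 25.16, 25.94.

4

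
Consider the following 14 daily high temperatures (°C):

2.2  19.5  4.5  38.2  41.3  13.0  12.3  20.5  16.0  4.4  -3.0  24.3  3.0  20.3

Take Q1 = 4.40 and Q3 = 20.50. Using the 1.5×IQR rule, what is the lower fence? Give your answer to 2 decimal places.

-19.75

IQR = Q3 − Q1 = 20.50 − 4.40 = 16.10.
Lower fence = Q1 − 1.5·IQR = 4.40 − 24.15 = -19.75.
Upper fence = Q3 + 1.5·IQR = 20.50 + 24.15 = 44.65.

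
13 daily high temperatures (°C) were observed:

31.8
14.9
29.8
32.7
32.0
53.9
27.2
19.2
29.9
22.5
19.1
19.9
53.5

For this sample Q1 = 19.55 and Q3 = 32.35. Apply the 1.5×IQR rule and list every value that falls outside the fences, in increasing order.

53.5, 53.9

IQR = Q3 − Q1 = 32.35 − 19.55 = 12.80.
Lower fence = Q1 − 1.5·IQR = 19.55 − 19.20 = 0.35.
Upper fence = Q3 + 1.5·IQR = 32.35 + 19.20 = 51.55.
53.5 > 51.55 → outlier.
53.9 > 51.55 → outlier.
All remaining values lie within [0.35, 51.55].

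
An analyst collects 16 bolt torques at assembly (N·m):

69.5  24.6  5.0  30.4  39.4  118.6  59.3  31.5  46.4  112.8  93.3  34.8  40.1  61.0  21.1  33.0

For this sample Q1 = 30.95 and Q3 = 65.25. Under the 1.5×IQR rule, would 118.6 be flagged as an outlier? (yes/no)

yes

IQR = Q3 − Q1 = 65.25 − 30.95 = 34.30.
Lower fence = Q1 − 1.5·IQR = 30.95 − 51.45 = -20.50.
Upper fence = Q3 + 1.5·IQR = 65.25 + 51.45 = 116.70.
118.6 lies above the upper fence.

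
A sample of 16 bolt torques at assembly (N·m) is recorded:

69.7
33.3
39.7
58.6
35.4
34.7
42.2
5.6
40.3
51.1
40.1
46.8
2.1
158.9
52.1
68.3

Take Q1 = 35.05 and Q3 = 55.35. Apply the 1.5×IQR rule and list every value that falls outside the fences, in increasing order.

IQR = Q3 − Q1 = 55.35 − 35.05 = 20.30.
Lower fence = Q1 − 1.5·IQR = 35.05 − 30.45 = 4.60.
Upper fence = Q3 + 1.5·IQR = 55.35 + 30.45 = 85.80.
2.1 < 4.60 → outlier.
158.9 > 85.80 → outlier.
All remaining values lie within [4.60, 85.80].

2.1, 158.9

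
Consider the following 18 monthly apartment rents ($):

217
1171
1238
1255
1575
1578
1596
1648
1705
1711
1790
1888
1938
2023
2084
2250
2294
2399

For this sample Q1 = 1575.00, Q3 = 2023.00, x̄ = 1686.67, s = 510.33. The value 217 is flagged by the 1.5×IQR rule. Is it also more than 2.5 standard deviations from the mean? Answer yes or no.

yes

z = (217 − 1686.67) / 510.33 = -2.88.
|z| = 2.88 > 2.5.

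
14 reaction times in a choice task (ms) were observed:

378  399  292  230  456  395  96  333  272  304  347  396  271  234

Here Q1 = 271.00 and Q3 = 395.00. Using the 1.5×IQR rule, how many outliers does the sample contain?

IQR = 124.00; fences at 271.00 − 186.00 = 85.00 and 395.00 + 186.00 = 581.00.
Every value lies within the cutoffs.

0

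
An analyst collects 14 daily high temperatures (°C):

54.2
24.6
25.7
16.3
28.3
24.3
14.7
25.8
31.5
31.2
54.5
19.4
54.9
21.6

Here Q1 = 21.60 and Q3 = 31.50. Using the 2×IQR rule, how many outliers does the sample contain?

3

IQR = 9.90; fences at 21.60 − 19.80 = 1.80 and 31.50 + 19.80 = 51.30.
Outside the cutoffs: 54.2, 54.5, 54.9.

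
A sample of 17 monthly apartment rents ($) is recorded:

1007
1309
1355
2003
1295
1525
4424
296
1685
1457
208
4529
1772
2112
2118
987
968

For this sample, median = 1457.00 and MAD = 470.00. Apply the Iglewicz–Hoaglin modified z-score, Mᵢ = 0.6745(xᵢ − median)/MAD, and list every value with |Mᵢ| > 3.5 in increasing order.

|Mᵢ| > 3.5 ⇔ |xᵢ − 1457.00| > 3.5·470.00/0.6745 = 2438.84.
So outliers lie outside [-981.84, 3895.84].
4424: M = 4.26 → outlier.
4529: M = 4.41 → outlier.

4424, 4529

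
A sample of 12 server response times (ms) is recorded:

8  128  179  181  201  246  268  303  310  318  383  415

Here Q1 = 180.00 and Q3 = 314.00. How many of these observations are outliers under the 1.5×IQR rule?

0

IQR = 134.00; fences at 180.00 − 201.00 = -21.00 and 314.00 + 201.00 = 515.00.
Every value lies within the cutoffs.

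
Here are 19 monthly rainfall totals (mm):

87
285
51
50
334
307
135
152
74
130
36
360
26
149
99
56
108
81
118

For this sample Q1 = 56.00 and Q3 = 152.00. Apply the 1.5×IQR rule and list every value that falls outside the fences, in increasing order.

IQR = Q3 − Q1 = 152.00 − 56.00 = 96.00.
Lower fence = Q1 − 1.5·IQR = 56.00 − 144.00 = -88.00.
Upper fence = Q3 + 1.5·IQR = 152.00 + 144.00 = 296.00.
307 > 296.00 → outlier.
334 > 296.00 → outlier.
360 > 296.00 → outlier.
All remaining values lie within [-88.00, 296.00].

307, 334, 360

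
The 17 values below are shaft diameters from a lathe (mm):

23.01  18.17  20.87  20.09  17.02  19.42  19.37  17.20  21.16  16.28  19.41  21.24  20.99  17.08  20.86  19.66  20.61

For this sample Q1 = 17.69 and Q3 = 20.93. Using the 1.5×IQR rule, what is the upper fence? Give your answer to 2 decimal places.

25.79

IQR = Q3 − Q1 = 20.93 − 17.69 = 3.24.
Lower fence = Q1 − 1.5·IQR = 17.69 − 4.86 = 12.83.
Upper fence = Q3 + 1.5·IQR = 20.93 + 4.86 = 25.79.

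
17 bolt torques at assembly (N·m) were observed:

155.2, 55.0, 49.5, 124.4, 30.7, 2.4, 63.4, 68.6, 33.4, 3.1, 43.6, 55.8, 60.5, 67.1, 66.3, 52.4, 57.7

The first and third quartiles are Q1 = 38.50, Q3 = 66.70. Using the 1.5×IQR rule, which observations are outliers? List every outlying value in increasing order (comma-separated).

124.4, 155.2

IQR = Q3 − Q1 = 66.70 − 38.50 = 28.20.
Lower fence = Q1 − 1.5·IQR = 38.50 − 42.30 = -3.80.
Upper fence = Q3 + 1.5·IQR = 66.70 + 42.30 = 109.00.
124.4 > 109.00 → outlier.
155.2 > 109.00 → outlier.
All remaining values lie within [-3.80, 109.00].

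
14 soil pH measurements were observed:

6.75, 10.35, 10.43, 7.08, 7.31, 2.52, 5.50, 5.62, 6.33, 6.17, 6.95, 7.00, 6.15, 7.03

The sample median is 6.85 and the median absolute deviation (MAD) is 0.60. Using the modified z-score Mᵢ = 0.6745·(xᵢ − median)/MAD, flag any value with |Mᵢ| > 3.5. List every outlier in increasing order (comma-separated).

|Mᵢ| > 3.5 ⇔ |xᵢ − 6.85| > 3.5·0.60/0.6745 = 3.11.
So outliers lie outside [3.74, 9.96].
2.52: M = -4.87 → outlier.
10.35: M = 3.93 → outlier.
10.43: M = 4.02 → outlier.

2.52, 10.35, 10.43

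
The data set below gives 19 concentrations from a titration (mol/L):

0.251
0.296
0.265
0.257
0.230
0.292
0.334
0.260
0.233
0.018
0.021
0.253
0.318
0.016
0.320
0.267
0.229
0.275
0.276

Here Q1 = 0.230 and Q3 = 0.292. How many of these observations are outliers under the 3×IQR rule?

IQR = 0.062; fences at 0.230 − 0.186 = 0.044 and 0.292 + 0.186 = 0.478.
Outside the cutoffs: 0.016, 0.018, 0.021.

3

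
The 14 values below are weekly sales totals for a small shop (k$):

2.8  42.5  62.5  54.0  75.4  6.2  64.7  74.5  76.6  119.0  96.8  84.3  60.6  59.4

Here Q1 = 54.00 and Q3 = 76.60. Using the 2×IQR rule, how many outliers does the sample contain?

IQR = 22.60; fences at 54.00 − 45.20 = 8.80 and 76.60 + 45.20 = 121.80.
Outside the cutoffs: 2.8, 6.2.

2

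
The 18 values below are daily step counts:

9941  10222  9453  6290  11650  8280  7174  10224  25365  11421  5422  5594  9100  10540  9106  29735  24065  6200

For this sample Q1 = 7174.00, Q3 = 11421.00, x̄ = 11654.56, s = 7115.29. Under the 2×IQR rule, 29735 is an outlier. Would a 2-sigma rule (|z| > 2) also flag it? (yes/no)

z = (29735 − 11654.56) / 7115.29 = 2.54.
|z| = 2.54 > 2.

yes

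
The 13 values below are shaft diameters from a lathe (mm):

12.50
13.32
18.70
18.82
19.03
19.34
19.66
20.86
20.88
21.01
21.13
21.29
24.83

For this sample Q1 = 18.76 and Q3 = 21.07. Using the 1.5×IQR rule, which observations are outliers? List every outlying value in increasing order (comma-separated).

IQR = Q3 − Q1 = 21.07 − 18.76 = 2.31.
Lower fence = Q1 − 1.5·IQR = 18.76 − 3.465 = 15.295.
Upper fence = Q3 + 1.5·IQR = 21.07 + 3.465 = 24.535.
12.50 < 15.295 → outlier.
13.32 < 15.295 → outlier.
24.83 > 24.535 → outlier.
All remaining values lie within [15.295, 24.535].

12.50, 13.32, 24.83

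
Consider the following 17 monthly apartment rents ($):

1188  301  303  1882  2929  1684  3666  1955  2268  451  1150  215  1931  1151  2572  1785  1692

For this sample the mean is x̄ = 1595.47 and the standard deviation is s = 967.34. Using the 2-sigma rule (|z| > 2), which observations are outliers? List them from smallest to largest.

Cutoffs at x̄ ± 2s: 1595.47 ± 2·967.34 = [-339.21, 3530.15].
3666: z = 2.14, |z| > 2 → outlier.
Every other value lies within [-339.21, 3530.15].

3666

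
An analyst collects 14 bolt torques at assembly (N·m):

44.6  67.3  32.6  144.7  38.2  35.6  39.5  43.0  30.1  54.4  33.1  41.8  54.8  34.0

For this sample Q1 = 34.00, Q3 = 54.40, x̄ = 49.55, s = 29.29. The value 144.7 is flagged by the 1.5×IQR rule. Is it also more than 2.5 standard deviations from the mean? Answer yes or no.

z = (144.7 − 49.55) / 29.29 = 3.25.
|z| = 3.25 > 2.5.

yes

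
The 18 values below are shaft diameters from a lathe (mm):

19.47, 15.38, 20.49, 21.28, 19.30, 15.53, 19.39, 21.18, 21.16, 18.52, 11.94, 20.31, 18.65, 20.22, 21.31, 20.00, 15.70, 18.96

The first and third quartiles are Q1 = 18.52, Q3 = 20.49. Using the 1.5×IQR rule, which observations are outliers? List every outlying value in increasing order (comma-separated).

11.94, 15.38, 15.53

IQR = Q3 − Q1 = 20.49 − 18.52 = 1.97.
Lower fence = Q1 − 1.5·IQR = 18.52 − 2.955 = 15.565.
Upper fence = Q3 + 1.5·IQR = 20.49 + 2.955 = 23.445.
11.94 < 15.565 → outlier.
15.38 < 15.565 → outlier.
15.53 < 15.565 → outlier.
All remaining values lie within [15.565, 23.445].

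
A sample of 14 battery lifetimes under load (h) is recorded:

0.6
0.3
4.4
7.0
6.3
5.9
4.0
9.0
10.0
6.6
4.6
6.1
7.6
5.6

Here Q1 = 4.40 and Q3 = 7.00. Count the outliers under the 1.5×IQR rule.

1

IQR = 2.60; fences at 4.40 − 3.90 = 0.50 and 7.00 + 3.90 = 10.90.
Outside the cutoffs: 0.3.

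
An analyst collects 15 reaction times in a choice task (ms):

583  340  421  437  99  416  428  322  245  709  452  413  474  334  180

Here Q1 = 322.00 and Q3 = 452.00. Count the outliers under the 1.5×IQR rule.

2

IQR = 130.00; fences at 322.00 − 195.00 = 127.00 and 452.00 + 195.00 = 647.00.
Outside the cutoffs: 99, 709.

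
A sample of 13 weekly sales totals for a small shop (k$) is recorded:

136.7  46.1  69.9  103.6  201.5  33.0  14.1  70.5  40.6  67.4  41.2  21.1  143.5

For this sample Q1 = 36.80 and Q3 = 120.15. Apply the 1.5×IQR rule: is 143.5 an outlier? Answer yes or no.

IQR = Q3 − Q1 = 120.15 − 36.80 = 83.35.
Lower fence = Q1 − 1.5·IQR = 36.80 − 125.025 = -88.225.
Upper fence = Q3 + 1.5·IQR = 120.15 + 125.025 = 245.175.
143.5 lies within [-88.225, 245.175].

no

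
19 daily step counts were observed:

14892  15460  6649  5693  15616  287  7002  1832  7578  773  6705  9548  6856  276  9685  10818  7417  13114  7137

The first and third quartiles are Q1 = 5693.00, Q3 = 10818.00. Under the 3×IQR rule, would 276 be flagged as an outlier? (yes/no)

IQR = Q3 − Q1 = 10818.00 − 5693.00 = 5125.00.
Lower fence = Q1 − 3·IQR = 5693.00 − 15375.00 = -9682.00.
Upper fence = Q3 + 3·IQR = 10818.00 + 15375.00 = 26193.00.
276 lies within [-9682.00, 26193.00].

no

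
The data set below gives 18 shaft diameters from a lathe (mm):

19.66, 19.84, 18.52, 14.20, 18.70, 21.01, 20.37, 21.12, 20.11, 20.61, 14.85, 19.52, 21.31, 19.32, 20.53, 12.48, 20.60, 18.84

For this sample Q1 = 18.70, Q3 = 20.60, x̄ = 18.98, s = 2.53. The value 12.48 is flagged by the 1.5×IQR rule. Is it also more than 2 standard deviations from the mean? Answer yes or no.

z = (12.48 − 18.98) / 2.53 = -2.57.
|z| = 2.57 > 2.

yes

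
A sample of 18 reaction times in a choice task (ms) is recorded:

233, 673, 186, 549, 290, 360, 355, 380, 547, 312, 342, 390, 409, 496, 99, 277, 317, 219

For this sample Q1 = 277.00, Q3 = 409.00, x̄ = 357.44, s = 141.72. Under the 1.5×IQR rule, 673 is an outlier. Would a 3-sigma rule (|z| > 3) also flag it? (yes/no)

z = (673 − 357.44) / 141.72 = 2.23.
|z| = 2.23 ≤ 3.

no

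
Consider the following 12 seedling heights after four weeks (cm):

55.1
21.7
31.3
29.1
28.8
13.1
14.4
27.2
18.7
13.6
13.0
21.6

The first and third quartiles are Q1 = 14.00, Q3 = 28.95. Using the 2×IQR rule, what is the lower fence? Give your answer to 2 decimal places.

IQR = Q3 − Q1 = 28.95 − 14.00 = 14.95.
Lower fence = Q1 − 2·IQR = 14.00 − 29.90 = -15.90.
Upper fence = Q3 + 2·IQR = 28.95 + 29.90 = 58.85.

-15.90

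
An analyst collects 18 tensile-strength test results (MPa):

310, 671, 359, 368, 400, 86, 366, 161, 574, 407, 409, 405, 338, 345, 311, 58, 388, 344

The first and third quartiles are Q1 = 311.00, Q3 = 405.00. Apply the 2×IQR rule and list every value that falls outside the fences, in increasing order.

58, 86, 671

IQR = Q3 − Q1 = 405.00 − 311.00 = 94.00.
Lower fence = Q1 − 2·IQR = 311.00 − 188.00 = 123.00.
Upper fence = Q3 + 2·IQR = 405.00 + 188.00 = 593.00.
58 < 123.00 → outlier.
86 < 123.00 → outlier.
671 > 593.00 → outlier.
All remaining values lie within [123.00, 593.00].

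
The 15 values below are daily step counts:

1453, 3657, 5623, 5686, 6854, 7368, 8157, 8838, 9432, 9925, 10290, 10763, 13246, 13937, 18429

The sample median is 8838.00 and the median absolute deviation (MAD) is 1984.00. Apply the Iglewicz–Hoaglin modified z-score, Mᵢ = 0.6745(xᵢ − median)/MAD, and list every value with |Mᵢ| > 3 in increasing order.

18429

|Mᵢ| > 3 ⇔ |xᵢ − 8838.00| > 3·1984.00/0.6745 = 8824.31.
So outliers lie outside [13.69, 17662.31].
18429: M = 3.26 → outlier.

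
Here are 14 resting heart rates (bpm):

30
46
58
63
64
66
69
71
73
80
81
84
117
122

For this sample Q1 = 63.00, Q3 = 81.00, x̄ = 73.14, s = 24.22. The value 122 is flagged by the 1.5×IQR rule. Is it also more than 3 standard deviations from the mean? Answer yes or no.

z = (122 − 73.14) / 24.22 = 2.02.
|z| = 2.02 ≤ 3.

no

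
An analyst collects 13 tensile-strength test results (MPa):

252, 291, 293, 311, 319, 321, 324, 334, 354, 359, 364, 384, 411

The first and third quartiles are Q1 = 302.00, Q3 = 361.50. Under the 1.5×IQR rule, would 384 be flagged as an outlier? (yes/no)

no

IQR = Q3 − Q1 = 361.50 − 302.00 = 59.50.
Lower fence = Q1 − 1.5·IQR = 302.00 − 89.25 = 212.75.
Upper fence = Q3 + 1.5·IQR = 361.50 + 89.25 = 450.75.
384 lies within [212.75, 450.75].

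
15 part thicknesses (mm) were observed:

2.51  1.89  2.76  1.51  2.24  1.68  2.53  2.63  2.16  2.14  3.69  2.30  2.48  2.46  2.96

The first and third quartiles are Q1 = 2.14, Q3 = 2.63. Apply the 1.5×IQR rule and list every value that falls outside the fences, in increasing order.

3.69

IQR = Q3 − Q1 = 2.63 − 2.14 = 0.49.
Lower fence = Q1 − 1.5·IQR = 2.14 − 0.735 = 1.405.
Upper fence = Q3 + 1.5·IQR = 2.63 + 0.735 = 3.365.
3.69 > 3.365 → outlier.
All remaining values lie within [1.405, 3.365].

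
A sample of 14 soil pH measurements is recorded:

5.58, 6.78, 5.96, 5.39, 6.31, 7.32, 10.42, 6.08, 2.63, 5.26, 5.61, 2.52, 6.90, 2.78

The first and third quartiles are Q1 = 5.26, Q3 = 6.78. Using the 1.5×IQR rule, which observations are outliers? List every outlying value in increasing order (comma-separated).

IQR = Q3 − Q1 = 6.78 − 5.26 = 1.52.
Lower fence = Q1 − 1.5·IQR = 5.26 − 2.28 = 2.98.
Upper fence = Q3 + 1.5·IQR = 6.78 + 2.28 = 9.06.
2.52 < 2.98 → outlier.
2.63 < 2.98 → outlier.
2.78 < 2.98 → outlier.
10.42 > 9.06 → outlier.
All remaining values lie within [2.98, 9.06].

2.52, 2.63, 2.78, 10.42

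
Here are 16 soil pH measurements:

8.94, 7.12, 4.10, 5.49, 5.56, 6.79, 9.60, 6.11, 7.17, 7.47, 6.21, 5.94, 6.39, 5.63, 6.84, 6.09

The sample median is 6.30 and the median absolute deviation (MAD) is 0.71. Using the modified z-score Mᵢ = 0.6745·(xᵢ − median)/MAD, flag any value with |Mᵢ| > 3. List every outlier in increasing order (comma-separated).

9.60

|Mᵢ| > 3 ⇔ |xᵢ − 6.30| > 3·0.71/0.6745 = 3.16.
So outliers lie outside [3.14, 9.46].
9.60: M = 3.14 → outlier.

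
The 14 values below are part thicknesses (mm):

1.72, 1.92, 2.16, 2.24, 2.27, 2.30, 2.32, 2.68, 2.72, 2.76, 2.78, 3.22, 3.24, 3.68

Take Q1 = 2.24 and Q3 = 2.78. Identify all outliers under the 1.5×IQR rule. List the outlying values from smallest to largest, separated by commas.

IQR = Q3 − Q1 = 2.78 − 2.24 = 0.54.
Lower fence = Q1 − 1.5·IQR = 2.24 − 0.81 = 1.43.
Upper fence = Q3 + 1.5·IQR = 2.78 + 0.81 = 3.59.
3.68 > 3.59 → outlier.
All remaining values lie within [1.43, 3.59].

3.68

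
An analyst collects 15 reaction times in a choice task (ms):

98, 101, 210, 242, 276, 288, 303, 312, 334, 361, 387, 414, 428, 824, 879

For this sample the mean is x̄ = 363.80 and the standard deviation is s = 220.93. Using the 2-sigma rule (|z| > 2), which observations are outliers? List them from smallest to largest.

Cutoffs at x̄ ± 2s: 363.80 ± 2·220.93 = [-78.06, 805.66].
824: z = 2.08, |z| > 2 → outlier.
879: z = 2.33, |z| > 2 → outlier.
Every other value lies within [-78.06, 805.66].

824, 879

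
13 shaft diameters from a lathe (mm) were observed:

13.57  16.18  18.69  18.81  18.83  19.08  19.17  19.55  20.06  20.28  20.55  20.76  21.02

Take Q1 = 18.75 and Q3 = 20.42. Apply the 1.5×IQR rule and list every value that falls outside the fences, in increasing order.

IQR = Q3 − Q1 = 20.42 − 18.75 = 1.67.
Lower fence = Q1 − 1.5·IQR = 18.75 − 2.505 = 16.245.
Upper fence = Q3 + 1.5·IQR = 20.42 + 2.505 = 22.925.
13.57 < 16.245 → outlier.
16.18 < 16.245 → outlier.
All remaining values lie within [16.245, 22.925].

13.57, 16.18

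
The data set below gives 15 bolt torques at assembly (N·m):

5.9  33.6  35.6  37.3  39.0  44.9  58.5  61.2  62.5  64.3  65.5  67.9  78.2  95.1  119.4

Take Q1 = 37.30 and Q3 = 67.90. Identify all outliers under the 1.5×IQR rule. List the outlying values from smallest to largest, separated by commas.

119.4

IQR = Q3 − Q1 = 67.90 − 37.30 = 30.60.
Lower fence = Q1 − 1.5·IQR = 37.30 − 45.90 = -8.60.
Upper fence = Q3 + 1.5·IQR = 67.90 + 45.90 = 113.80.
119.4 > 113.80 → outlier.
All remaining values lie within [-8.60, 113.80].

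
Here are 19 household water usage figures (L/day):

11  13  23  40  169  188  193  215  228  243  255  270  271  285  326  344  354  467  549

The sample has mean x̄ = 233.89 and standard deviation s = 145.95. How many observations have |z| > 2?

1

Cutoffs: x̄ ± 2s = [-58.01, 525.79].
Outside the cutoffs: 549.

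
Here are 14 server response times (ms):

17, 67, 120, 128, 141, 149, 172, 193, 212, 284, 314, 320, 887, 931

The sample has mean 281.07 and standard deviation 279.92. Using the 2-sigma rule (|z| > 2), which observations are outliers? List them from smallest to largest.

887, 931

Cutoffs at x̄ ± 2s: 281.07 ± 2·279.92 = [-278.77, 840.91].
887: z = 2.16, |z| > 2 → outlier.
931: z = 2.32, |z| > 2 → outlier.
Every other value lies within [-278.77, 840.91].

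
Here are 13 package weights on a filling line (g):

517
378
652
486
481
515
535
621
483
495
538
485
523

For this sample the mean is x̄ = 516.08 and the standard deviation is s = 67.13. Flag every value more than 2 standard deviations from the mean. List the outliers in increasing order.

Cutoffs at x̄ ± 2s: 516.08 ± 2·67.13 = [381.82, 650.34].
378: z = -2.06, |z| > 2 → outlier.
652: z = 2.02, |z| > 2 → outlier.
Every other value lies within [381.82, 650.34].

378, 652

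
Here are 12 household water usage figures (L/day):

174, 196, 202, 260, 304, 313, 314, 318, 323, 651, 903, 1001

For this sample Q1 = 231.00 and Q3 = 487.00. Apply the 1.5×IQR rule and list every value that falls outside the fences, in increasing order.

903, 1001

IQR = Q3 − Q1 = 487.00 − 231.00 = 256.00.
Lower fence = Q1 − 1.5·IQR = 231.00 − 384.00 = -153.00.
Upper fence = Q3 + 1.5·IQR = 487.00 + 384.00 = 871.00.
903 > 871.00 → outlier.
1001 > 871.00 → outlier.
All remaining values lie within [-153.00, 871.00].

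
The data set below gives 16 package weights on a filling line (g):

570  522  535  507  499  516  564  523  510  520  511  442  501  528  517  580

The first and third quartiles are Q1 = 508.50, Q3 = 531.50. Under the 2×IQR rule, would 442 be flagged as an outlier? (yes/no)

IQR = Q3 − Q1 = 531.50 − 508.50 = 23.00.
Lower fence = Q1 − 2·IQR = 508.50 − 46.00 = 462.50.
Upper fence = Q3 + 2·IQR = 531.50 + 46.00 = 577.50.
442 lies below the lower fence.

yes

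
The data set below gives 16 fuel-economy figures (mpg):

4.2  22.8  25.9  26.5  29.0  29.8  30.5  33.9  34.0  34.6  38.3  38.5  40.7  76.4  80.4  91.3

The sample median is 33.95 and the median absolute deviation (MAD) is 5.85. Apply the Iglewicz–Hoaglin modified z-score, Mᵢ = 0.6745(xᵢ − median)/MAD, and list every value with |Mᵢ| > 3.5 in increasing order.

|Mᵢ| > 3.5 ⇔ |xᵢ − 33.95| > 3.5·5.85/0.6745 = 30.36.
So outliers lie outside [3.59, 64.31].
76.4: M = 4.89 → outlier.
80.4: M = 5.36 → outlier.
91.3: M = 6.61 → outlier.

76.4, 80.4, 91.3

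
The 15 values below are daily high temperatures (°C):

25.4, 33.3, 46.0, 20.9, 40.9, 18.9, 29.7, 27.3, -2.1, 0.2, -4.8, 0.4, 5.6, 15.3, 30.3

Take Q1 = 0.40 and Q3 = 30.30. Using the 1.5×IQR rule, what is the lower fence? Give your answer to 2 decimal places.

-44.45

IQR = Q3 − Q1 = 30.30 − 0.40 = 29.90.
Lower fence = Q1 − 1.5·IQR = 0.40 − 44.85 = -44.45.
Upper fence = Q3 + 1.5·IQR = 30.30 + 44.85 = 75.15.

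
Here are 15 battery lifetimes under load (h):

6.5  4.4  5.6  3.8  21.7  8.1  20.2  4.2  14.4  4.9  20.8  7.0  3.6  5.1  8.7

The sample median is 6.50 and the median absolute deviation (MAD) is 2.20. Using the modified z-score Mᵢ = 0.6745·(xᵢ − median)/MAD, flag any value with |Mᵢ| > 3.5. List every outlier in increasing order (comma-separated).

20.2, 20.8, 21.7

|Mᵢ| > 3.5 ⇔ |xᵢ − 6.50| > 3.5·2.20/0.6745 = 11.42.
So outliers lie outside [-4.92, 17.92].
20.2: M = 4.20 → outlier.
20.8: M = 4.38 → outlier.
21.7: M = 4.66 → outlier.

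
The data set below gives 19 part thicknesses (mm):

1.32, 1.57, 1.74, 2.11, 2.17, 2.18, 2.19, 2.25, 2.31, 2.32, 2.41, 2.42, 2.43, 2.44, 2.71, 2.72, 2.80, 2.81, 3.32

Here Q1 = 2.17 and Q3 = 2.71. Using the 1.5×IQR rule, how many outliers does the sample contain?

IQR = 0.54; fences at 2.17 − 0.81 = 1.36 and 2.71 + 0.81 = 3.52.
Outside the cutoffs: 1.32.

1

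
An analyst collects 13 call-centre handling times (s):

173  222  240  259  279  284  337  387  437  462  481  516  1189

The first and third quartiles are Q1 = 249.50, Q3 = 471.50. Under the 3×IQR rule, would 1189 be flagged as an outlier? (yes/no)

yes

IQR = Q3 − Q1 = 471.50 − 249.50 = 222.00.
Lower fence = Q1 − 3·IQR = 249.50 − 666.00 = -416.50.
Upper fence = Q3 + 3·IQR = 471.50 + 666.00 = 1137.50.
1189 lies above the upper fence.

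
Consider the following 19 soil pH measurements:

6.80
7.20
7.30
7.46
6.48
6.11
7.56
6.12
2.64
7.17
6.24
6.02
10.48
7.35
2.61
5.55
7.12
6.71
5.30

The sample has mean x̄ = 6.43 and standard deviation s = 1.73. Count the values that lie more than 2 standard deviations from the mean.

3

Cutoffs: x̄ ± 2s = [2.97, 9.89].
Outside the cutoffs: 2.61, 2.64, 10.48.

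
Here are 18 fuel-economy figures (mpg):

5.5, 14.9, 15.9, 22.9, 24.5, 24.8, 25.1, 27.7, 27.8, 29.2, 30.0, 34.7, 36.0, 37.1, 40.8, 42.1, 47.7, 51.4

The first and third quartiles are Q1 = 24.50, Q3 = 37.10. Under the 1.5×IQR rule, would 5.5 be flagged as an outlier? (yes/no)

yes

IQR = Q3 − Q1 = 37.10 − 24.50 = 12.60.
Lower fence = Q1 − 1.5·IQR = 24.50 − 18.90 = 5.60.
Upper fence = Q3 + 1.5·IQR = 37.10 + 18.90 = 56.00.
5.5 lies below the lower fence.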